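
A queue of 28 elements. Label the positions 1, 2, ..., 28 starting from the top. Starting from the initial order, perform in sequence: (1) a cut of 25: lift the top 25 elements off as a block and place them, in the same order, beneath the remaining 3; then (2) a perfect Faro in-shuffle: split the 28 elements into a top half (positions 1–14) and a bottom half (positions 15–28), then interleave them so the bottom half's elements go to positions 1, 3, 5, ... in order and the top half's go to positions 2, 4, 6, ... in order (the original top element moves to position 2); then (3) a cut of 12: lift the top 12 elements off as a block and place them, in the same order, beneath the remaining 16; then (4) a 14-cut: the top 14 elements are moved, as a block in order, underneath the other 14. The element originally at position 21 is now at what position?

Track the element from position 21 forward through each operation:
  after op 1 (cut 25): 21 → 24
  after op 2 (in-shuffle): 24 → 19
  after op 3 (cut 12): 19 → 7
  after op 4 (cut 14): 7 → 21

21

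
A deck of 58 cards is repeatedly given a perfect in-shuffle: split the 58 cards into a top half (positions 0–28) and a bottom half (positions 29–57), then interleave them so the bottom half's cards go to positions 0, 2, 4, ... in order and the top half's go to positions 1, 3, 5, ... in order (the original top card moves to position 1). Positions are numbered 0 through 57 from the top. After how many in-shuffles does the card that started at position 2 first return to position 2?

58

Follow position 2 under repeated in-shuffles:
2 → 5 → 11 → 23 → 47 → 36 → 14 → 29 → ... → 2 (length 58)
It first returns after 58 in-shuffles.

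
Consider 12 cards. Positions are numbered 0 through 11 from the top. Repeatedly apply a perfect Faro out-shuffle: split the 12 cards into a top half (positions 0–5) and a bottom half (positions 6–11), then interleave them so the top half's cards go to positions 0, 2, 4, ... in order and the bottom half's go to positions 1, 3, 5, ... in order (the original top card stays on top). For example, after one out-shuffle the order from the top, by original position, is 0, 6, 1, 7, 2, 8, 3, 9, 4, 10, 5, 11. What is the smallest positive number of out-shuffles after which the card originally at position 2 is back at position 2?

10

Follow position 2 under repeated out-shuffles:
2 → 4 → 8 → 5 → 10 → 9 → 7 → 3 → 6 → 1 → 2
It first returns after 10 out-shuffles.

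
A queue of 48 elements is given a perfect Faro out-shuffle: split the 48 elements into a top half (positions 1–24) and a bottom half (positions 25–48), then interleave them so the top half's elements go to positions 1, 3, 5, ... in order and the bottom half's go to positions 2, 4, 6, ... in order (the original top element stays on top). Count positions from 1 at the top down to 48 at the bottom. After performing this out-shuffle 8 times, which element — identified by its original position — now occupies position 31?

36

Work backwards from position 31, undoing one out-shuffle at a time:
31 ← 16 ← 32 ← 40 ← 44 ← 46 ← 47 ← 24 ← 36
So the element now at position 31 started at position 36.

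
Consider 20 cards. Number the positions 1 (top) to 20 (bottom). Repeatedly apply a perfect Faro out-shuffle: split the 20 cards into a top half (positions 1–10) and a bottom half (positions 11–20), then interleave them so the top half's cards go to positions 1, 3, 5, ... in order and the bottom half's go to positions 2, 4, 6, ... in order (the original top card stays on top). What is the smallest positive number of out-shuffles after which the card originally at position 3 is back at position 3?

Follow position 3 under repeated out-shuffles:
3 → 5 → 9 → 17 → 14 → 8 → 15 → 10 → 19 → 18 → 16 → 12 → 4 → 7 → 13 → 6 → 11 → 2 → 3
It first returns after 18 out-shuffles.

18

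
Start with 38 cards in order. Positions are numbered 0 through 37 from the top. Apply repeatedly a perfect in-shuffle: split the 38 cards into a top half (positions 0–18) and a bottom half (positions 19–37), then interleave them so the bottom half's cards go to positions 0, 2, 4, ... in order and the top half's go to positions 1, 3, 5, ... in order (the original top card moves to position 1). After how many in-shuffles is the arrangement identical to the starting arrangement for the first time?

The in-shuffle permutes the 38 positions with cycle lengths [2, 12, 12, 12].
Every card is home exactly when every cycle has completed a whole number of laps, i.e. after lcm(2, 12) = 12 in-shuffles.

12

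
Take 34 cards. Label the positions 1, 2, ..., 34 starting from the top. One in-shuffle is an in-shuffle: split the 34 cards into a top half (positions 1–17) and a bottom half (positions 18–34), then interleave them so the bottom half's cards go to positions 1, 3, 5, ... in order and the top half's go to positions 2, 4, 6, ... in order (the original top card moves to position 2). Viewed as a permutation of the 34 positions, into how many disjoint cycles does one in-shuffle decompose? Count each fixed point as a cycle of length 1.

5

Trace each unvisited position around until it returns:
(1 2 4 8 16 32 ... len 12) (3 6 12 24 13 26 ... len 12) (5 10 20) (7 14 28 21) (15 30 25)
5 cycles in total.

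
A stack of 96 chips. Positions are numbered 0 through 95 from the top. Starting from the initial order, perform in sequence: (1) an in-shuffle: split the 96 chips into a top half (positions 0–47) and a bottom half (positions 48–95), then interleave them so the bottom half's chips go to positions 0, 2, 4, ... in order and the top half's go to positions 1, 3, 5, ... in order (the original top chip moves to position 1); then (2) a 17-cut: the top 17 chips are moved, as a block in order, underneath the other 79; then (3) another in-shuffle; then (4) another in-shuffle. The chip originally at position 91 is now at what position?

Track the chip from position 91 forward through each operation:
  after op 1 (in-shuffle): 91 → 86
  after op 2 (cut 17): 86 → 69
  after op 3 (in-shuffle): 69 → 42
  after op 4 (in-shuffle): 42 → 85

85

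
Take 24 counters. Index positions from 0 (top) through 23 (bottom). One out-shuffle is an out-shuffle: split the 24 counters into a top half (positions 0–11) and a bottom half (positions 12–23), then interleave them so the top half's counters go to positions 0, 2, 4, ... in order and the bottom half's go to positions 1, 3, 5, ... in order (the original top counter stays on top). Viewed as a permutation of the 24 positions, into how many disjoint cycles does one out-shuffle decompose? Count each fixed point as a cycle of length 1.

4

Trace each unvisited position around until it returns:
(0) (1 2 4 8 16 9 ... len 11) (5 10 20 17 11 22 ... len 11) (23)
4 cycles in total.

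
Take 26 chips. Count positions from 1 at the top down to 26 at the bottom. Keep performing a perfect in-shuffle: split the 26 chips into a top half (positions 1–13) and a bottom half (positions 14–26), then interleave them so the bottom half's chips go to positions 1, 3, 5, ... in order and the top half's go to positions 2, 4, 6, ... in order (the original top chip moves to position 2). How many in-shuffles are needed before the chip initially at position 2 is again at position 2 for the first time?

18

Follow position 2 under repeated in-shuffles:
2 → 4 → 8 → 16 → 5 → 10 → 20 → 13 → 26 → 25 → 23 → 19 → 11 → 22 → 17 → 7 → 14 → 1 → 2
It first returns after 18 in-shuffles.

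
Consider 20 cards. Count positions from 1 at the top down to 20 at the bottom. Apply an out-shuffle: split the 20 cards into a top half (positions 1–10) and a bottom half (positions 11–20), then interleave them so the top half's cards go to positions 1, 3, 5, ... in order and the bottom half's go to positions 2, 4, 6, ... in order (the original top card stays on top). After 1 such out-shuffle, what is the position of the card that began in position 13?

6

Track the card's position through each out-shuffle:
13 → 6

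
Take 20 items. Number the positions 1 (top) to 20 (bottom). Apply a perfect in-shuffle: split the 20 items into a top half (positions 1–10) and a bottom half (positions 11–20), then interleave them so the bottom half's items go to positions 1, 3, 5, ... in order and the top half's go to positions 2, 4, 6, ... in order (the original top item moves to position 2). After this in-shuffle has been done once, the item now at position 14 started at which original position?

Work backwards from position 14, undoing one in-shuffle at a time:
14 ← 7
So the item now at position 14 started at position 7.

7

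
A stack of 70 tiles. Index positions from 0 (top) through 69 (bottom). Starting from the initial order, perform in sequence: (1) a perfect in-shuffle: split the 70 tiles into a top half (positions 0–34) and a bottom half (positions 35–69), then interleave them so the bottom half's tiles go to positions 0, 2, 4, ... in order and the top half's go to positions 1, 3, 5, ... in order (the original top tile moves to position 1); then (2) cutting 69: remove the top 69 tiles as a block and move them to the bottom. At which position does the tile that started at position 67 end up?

Track the tile from position 67 forward through each operation:
  after op 1 (in-shuffle): 67 → 64
  after op 2 (cut 69): 64 → 65

65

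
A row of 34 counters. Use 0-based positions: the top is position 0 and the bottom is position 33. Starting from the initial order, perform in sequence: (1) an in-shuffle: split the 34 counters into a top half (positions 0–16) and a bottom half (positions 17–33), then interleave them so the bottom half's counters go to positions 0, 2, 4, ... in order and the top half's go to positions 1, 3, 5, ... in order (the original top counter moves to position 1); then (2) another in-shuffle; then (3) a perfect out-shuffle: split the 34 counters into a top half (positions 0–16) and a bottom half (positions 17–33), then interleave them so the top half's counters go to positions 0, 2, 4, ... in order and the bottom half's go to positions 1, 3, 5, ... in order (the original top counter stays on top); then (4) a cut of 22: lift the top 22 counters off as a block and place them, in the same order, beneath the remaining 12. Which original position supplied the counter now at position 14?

17

Undo the operations in reverse order, starting from position 14:
  undo op 4 (cut 22): 14 ← 2
  undo op 3 (out-shuffle, from top half): 2 ← 1
  undo op 2 (in-shuffle, from top half): 1 ← 0
  undo op 1 (in-shuffle, from bottom half): 0 ← 17
So the counter at position 14 came from original position 17.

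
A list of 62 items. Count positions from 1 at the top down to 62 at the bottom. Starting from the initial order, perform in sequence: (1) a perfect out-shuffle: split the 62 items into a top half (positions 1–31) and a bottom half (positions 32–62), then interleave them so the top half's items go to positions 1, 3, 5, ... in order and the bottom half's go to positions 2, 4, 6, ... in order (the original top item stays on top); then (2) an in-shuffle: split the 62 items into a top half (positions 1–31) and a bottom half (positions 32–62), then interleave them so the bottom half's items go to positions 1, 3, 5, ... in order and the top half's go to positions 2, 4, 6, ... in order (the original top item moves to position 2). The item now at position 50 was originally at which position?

13

Undo the operations in reverse order, starting from position 50:
  undo op 2 (in-shuffle, from top half): 50 ← 25
  undo op 1 (out-shuffle, from top half): 25 ← 13
So the item at position 50 came from original position 13.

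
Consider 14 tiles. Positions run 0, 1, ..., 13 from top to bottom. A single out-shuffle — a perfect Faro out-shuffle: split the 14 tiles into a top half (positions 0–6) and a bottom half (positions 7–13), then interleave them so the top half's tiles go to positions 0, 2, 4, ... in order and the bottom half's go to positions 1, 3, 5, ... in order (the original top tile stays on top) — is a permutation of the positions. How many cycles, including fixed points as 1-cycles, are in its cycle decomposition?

3

Trace each unvisited position around until it returns:
(0) (1 2 4 8 3 6 ... len 12) (13)
3 cycles in total.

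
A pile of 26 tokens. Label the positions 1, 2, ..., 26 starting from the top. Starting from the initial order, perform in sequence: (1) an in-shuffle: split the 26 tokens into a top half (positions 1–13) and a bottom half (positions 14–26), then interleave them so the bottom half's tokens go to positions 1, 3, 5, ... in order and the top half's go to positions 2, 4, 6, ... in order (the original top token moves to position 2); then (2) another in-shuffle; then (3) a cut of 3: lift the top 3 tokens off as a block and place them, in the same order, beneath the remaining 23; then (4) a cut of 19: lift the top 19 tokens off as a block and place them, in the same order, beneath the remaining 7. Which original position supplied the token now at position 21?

11

Undo the operations in reverse order, starting from position 21:
  undo op 4 (cut 19): 21 ← 14
  undo op 3 (cut 3): 14 ← 17
  undo op 2 (in-shuffle, from bottom half): 17 ← 22
  undo op 1 (in-shuffle, from top half): 22 ← 11
So the token at position 21 came from original position 11.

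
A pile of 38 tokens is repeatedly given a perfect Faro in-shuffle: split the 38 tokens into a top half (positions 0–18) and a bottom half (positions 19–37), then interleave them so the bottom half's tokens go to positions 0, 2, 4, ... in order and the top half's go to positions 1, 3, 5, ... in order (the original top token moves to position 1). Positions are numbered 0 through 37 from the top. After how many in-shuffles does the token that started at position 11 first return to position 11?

Follow position 11 under repeated in-shuffles:
11 → 23 → 8 → 17 → 35 → 32 → 26 → 14 → 29 → 20 → 2 → 5 → 11
It first returns after 12 in-shuffles.

12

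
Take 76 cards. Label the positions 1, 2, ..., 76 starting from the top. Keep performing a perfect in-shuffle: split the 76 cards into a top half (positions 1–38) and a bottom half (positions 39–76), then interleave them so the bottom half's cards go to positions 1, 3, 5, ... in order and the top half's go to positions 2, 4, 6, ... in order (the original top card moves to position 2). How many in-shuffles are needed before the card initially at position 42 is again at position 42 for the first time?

10

Follow position 42 under repeated in-shuffles:
42 → 7 → 14 → 28 → 56 → 35 → 70 → 63 → 49 → 21 → 42
It first returns after 10 in-shuffles.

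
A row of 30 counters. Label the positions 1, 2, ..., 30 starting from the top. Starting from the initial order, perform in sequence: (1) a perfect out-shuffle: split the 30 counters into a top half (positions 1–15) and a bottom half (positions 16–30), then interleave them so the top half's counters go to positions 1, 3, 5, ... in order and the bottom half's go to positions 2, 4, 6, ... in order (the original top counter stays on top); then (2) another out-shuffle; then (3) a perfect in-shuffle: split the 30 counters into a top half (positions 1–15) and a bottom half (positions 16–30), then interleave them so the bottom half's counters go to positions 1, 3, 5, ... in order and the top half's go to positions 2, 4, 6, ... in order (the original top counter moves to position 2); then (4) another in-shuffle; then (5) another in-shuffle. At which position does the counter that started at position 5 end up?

Track the counter from position 5 forward through each operation:
  after op 1 (out-shuffle): 5 → 9
  after op 2 (out-shuffle): 9 → 17
  after op 3 (in-shuffle): 17 → 3
  after op 4 (in-shuffle): 3 → 6
  after op 5 (in-shuffle): 6 → 12

12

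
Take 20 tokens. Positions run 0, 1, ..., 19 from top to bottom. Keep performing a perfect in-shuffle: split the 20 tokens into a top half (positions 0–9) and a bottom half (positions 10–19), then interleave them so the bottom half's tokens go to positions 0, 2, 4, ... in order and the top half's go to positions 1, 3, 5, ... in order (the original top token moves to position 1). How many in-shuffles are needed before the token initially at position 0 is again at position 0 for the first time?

Follow position 0 under repeated in-shuffles:
0 → 1 → 3 → 7 → 15 → 10 → 0
It first returns after 6 in-shuffles.

6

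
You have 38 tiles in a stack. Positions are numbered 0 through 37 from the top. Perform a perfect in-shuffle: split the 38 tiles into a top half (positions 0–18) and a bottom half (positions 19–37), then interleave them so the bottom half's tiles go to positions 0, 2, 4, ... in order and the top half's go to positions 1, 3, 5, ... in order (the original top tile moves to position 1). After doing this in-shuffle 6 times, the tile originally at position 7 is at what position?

Track the tile's position through each in-shuffle:
7 → 15 → 31 → 24 → 10 → 21 → 4

4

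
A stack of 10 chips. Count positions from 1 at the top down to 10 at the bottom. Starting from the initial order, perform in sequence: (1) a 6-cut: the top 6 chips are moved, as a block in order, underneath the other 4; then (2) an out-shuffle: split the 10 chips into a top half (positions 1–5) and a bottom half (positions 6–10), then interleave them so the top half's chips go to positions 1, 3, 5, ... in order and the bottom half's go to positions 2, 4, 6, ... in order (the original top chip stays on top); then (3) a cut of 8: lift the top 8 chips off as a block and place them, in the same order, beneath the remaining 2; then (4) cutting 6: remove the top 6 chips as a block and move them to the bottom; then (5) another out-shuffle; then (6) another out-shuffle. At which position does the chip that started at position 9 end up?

Track the chip from position 9 forward through each operation:
  after op 1 (cut 6): 9 → 3
  after op 2 (out-shuffle): 3 → 5
  after op 3 (cut 8): 5 → 7
  after op 4 (cut 6): 7 → 1
  after op 5 (out-shuffle): 1 → 1
  after op 6 (out-shuffle): 1 → 1

1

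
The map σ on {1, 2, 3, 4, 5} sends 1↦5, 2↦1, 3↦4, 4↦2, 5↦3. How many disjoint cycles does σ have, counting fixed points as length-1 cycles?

1

Cycle decomposition: (1 5 3 4 2).
1 cycle.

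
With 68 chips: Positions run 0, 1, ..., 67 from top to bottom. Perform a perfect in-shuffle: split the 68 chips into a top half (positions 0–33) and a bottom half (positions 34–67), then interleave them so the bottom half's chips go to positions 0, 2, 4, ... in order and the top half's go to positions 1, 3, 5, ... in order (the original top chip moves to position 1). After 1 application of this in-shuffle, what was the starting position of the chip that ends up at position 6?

37

Work backwards from position 6, undoing one in-shuffle at a time:
6 ← 37
So the chip now at position 6 started at position 37.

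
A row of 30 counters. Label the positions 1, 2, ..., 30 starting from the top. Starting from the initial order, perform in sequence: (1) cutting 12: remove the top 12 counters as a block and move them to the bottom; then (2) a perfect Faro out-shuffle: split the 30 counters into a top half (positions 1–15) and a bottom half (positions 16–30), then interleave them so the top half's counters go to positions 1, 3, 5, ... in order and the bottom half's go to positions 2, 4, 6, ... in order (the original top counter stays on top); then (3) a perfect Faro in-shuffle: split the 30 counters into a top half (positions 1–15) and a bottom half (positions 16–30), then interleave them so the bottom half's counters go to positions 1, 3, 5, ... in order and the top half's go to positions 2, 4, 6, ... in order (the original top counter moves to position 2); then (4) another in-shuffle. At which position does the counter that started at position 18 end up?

13

Track the counter from position 18 forward through each operation:
  after op 1 (cut 12): 18 → 6
  after op 2 (out-shuffle): 6 → 11
  after op 3 (in-shuffle): 11 → 22
  after op 4 (in-shuffle): 22 → 13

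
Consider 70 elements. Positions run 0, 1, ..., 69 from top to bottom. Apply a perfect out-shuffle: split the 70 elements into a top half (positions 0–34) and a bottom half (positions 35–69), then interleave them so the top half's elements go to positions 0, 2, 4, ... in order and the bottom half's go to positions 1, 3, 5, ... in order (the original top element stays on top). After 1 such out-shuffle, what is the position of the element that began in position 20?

Track the element's position through each out-shuffle:
20 → 40

40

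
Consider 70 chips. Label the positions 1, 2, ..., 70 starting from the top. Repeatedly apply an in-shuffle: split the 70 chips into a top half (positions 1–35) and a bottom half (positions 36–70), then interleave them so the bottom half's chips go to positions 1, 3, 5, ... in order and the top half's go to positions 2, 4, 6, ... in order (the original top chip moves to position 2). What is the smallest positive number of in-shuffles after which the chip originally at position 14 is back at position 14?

Follow position 14 under repeated in-shuffles:
14 → 28 → 56 → 41 → 11 → 22 → 44 → 17 → ... → 14 (length 35)
It first returns after 35 in-shuffles.

35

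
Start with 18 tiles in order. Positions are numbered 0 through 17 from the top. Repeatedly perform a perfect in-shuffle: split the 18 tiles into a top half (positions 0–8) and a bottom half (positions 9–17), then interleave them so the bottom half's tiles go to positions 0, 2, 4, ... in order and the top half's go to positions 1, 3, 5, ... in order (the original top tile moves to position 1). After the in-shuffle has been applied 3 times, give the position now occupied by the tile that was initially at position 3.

12

Track the tile's position through each in-shuffle:
3 → 7 → 15 → 12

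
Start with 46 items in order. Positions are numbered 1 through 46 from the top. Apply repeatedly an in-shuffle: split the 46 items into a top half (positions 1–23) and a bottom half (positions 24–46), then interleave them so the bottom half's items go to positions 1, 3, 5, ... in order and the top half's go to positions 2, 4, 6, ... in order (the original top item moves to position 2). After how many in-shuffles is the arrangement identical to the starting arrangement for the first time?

23

The in-shuffle permutes the 46 positions with cycle lengths [23, 23].
Every item is home exactly when every cycle has completed a whole number of laps, i.e. after lcm(23) = 23 in-shuffles.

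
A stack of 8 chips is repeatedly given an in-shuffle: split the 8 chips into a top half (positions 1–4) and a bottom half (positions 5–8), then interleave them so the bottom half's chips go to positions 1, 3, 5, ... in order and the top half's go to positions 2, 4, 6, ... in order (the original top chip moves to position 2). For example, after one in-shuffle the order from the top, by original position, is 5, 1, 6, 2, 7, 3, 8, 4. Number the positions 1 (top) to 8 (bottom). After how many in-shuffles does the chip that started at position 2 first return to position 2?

Follow position 2 under repeated in-shuffles:
2 → 4 → 8 → 7 → 5 → 1 → 2
It first returns after 6 in-shuffles.

6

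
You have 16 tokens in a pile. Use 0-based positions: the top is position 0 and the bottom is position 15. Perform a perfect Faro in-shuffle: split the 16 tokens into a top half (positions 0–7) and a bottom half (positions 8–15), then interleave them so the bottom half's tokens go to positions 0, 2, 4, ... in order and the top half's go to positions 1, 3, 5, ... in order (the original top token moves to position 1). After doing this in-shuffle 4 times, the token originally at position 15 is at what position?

Track the token's position through each in-shuffle:
15 → 14 → 12 → 8 → 0

0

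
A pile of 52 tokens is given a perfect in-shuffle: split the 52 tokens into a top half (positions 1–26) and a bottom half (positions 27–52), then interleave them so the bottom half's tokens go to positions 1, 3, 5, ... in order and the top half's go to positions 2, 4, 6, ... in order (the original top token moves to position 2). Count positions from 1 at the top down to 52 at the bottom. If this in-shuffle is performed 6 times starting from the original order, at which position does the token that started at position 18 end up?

Track the token's position through each in-shuffle:
18 → 36 → 19 → 38 → 23 → 46 → 39

39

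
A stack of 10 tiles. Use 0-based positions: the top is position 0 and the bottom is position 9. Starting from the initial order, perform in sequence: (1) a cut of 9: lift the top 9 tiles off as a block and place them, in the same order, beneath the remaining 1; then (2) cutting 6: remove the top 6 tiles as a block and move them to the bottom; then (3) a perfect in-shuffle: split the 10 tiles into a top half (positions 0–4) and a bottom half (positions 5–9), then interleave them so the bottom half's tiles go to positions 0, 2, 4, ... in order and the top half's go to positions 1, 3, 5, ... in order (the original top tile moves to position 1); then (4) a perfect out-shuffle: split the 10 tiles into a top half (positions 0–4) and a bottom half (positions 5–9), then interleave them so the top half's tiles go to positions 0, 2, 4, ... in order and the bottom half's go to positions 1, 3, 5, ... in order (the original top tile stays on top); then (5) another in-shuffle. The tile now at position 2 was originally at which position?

6

Undo the operations in reverse order, starting from position 2:
  undo op 5 (in-shuffle, from bottom half): 2 ← 6
  undo op 4 (out-shuffle, from top half): 6 ← 3
  undo op 3 (in-shuffle, from top half): 3 ← 1
  undo op 2 (cut 6): 1 ← 7
  undo op 1 (cut 9): 7 ← 6
So the tile at position 2 came from original position 6.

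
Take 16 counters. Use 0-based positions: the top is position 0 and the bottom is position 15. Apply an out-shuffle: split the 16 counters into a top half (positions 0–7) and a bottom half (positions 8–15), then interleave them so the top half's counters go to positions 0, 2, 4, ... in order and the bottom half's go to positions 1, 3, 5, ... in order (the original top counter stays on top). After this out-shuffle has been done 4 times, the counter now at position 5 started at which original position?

5

Work backwards from position 5, undoing one out-shuffle at a time:
5 ← 10 ← 5 ← 10 ← 5
So the counter now at position 5 started at position 5.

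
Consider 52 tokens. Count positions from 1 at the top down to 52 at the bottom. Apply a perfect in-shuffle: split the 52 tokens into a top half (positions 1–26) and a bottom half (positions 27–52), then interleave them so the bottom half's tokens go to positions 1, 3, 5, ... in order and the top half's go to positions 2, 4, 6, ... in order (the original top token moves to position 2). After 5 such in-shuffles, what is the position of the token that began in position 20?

Track the token's position through each in-shuffle:
20 → 40 → 27 → 1 → 2 → 4

4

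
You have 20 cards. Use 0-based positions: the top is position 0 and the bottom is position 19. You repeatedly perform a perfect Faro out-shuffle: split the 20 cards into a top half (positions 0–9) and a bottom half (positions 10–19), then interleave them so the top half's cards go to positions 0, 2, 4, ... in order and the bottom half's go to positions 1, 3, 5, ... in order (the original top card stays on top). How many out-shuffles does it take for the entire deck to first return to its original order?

The out-shuffle permutes the 20 positions with cycle lengths [1, 1, 18].
Every card is home exactly when every cycle has completed a whole number of laps, i.e. after lcm(1, 18) = 18 out-shuffles.

18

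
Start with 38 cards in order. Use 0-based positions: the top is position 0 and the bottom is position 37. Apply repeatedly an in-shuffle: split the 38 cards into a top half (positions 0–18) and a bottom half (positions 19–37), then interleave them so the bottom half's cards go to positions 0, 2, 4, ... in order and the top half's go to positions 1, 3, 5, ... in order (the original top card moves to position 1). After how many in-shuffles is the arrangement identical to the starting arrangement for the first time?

12

The in-shuffle permutes the 38 positions with cycle lengths [2, 12, 12, 12].
Every card is home exactly when every cycle has completed a whole number of laps, i.e. after lcm(2, 12) = 12 in-shuffles.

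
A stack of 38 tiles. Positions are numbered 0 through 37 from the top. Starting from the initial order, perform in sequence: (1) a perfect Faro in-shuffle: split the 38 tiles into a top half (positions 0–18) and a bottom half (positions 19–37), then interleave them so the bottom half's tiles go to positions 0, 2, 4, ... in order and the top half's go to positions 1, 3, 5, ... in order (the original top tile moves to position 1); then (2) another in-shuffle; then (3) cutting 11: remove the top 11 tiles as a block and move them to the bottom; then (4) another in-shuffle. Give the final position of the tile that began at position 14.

19

Track the tile from position 14 forward through each operation:
  after op 1 (in-shuffle): 14 → 29
  after op 2 (in-shuffle): 29 → 20
  after op 3 (cut 11): 20 → 9
  after op 4 (in-shuffle): 9 → 19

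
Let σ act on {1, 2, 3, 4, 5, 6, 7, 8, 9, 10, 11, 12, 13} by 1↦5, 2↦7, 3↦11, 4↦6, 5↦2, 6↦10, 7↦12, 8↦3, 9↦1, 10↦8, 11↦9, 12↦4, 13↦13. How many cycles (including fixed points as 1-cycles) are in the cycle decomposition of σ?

2

Cycle decomposition: (1 5 2 7 12 4 6 10 8 3 11 9) (13).
2 cycles.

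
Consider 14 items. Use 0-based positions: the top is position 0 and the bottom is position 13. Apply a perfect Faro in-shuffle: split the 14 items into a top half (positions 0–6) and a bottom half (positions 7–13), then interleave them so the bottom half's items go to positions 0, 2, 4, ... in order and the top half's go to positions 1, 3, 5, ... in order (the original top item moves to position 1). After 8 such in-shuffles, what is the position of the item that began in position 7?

Track the item's position through each in-shuffle:
7 → 0 → 1 → 3 → 7 → 0 → 1 → 3 → 7

7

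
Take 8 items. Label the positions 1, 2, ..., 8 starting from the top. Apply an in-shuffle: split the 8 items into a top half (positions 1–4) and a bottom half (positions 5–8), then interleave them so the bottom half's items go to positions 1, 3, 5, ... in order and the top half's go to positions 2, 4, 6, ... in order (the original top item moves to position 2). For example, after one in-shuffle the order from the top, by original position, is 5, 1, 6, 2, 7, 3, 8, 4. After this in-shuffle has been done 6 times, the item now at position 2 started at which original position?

Work backwards from position 2, undoing one in-shuffle at a time:
2 ← 1 ← 5 ← 7 ← 8 ← 4 ← 2
So the item now at position 2 started at position 2.

2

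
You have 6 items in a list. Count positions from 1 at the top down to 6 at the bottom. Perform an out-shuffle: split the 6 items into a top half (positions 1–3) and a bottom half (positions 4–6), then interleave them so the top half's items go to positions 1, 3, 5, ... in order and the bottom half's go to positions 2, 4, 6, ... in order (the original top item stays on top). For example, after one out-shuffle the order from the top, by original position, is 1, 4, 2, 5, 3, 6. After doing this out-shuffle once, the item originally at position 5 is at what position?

4

Track the item's position through each out-shuffle:
5 → 4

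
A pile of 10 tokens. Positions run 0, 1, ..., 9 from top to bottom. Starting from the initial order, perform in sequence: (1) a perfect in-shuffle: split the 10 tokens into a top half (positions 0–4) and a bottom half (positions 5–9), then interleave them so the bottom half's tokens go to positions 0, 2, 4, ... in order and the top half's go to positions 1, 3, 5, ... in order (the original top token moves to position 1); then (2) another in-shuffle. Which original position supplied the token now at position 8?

Undo the operations in reverse order, starting from position 8:
  undo op 2 (in-shuffle, from bottom half): 8 ← 9
  undo op 1 (in-shuffle, from top half): 9 ← 4
So the token at position 8 came from original position 4.

4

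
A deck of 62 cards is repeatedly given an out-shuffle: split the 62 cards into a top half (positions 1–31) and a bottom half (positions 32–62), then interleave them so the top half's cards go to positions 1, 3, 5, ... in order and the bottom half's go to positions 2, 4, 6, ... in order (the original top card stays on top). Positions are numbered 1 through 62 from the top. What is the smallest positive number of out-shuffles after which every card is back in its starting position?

60

The out-shuffle permutes the 62 positions with cycle lengths [1, 1, 60].
Every card is home exactly when every cycle has completed a whole number of laps, i.e. after lcm(1, 60) = 60 out-shuffles.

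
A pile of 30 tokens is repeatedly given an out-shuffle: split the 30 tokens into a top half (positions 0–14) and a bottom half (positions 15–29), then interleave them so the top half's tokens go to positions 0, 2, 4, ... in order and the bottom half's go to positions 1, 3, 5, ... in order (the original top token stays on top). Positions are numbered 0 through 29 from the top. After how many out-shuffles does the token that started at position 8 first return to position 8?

Follow position 8 under repeated out-shuffles:
8 → 16 → 3 → 6 → 12 → 24 → 19 → 9 → ... → 8 (length 28)
It first returns after 28 out-shuffles.

28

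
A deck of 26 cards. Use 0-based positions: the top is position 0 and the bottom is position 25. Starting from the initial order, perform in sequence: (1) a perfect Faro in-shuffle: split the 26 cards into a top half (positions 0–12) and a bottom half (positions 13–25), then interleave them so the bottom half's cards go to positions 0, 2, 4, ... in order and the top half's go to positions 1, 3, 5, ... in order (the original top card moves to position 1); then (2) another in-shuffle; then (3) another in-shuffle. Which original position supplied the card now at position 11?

14

Undo the operations in reverse order, starting from position 11:
  undo op 3 (in-shuffle, from top half): 11 ← 5
  undo op 2 (in-shuffle, from top half): 5 ← 2
  undo op 1 (in-shuffle, from bottom half): 2 ← 14
So the card at position 11 came from original position 14.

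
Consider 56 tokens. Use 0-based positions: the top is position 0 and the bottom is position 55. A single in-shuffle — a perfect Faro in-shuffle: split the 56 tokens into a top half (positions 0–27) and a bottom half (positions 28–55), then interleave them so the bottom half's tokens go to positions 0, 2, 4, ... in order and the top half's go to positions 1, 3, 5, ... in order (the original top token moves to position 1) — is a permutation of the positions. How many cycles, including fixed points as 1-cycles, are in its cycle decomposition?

4

Trace each unvisited position around until it returns:
(0 1 3 7 15 31 ... len 18) (2 5 11 23 47 38 ... len 18) (4 9 19 39 22 45 ... len 18) (18 37)
4 cycles in total.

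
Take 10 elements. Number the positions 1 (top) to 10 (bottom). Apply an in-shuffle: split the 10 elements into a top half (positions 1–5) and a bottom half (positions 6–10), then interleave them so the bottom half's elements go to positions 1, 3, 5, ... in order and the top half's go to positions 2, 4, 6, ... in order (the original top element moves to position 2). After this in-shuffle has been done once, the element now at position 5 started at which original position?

8

Work backwards from position 5, undoing one in-shuffle at a time:
5 ← 8
So the element now at position 5 started at position 8.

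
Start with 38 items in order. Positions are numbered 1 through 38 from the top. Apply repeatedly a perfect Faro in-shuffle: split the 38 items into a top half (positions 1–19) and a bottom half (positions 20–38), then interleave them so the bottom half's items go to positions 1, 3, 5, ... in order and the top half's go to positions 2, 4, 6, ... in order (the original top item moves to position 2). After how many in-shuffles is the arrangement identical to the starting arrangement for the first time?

The in-shuffle permutes the 38 positions with cycle lengths [2, 12, 12, 12].
Every item is home exactly when every cycle has completed a whole number of laps, i.e. after lcm(2, 12) = 12 in-shuffles.

12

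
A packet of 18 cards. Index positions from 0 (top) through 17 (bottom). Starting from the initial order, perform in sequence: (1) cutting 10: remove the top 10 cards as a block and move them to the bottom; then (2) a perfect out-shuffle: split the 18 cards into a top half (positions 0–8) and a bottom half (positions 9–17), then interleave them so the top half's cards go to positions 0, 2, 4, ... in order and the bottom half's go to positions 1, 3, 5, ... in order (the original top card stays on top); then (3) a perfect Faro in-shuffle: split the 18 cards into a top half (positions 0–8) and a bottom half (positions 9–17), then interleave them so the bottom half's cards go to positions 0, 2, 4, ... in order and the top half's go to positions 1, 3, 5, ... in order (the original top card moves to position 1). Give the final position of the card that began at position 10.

1

Track the card from position 10 forward through each operation:
  after op 1 (cut 10): 10 → 0
  after op 2 (out-shuffle): 0 → 0
  after op 3 (in-shuffle): 0 → 1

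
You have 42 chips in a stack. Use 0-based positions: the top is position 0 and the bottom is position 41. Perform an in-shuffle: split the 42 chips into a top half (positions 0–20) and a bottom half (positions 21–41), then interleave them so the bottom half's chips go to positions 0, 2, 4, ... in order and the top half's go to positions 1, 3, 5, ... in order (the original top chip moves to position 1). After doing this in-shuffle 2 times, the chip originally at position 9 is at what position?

39

Track the chip's position through each in-shuffle:
9 → 19 → 39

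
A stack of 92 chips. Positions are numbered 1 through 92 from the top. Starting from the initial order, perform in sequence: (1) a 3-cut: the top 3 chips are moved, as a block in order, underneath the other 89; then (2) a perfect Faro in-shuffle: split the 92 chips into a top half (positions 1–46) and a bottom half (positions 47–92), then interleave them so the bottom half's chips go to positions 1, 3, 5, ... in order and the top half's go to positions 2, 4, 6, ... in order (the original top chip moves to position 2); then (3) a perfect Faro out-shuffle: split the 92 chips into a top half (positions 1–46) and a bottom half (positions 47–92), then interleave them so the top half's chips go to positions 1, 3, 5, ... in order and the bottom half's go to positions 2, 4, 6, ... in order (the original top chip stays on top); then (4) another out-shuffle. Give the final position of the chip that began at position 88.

32

Track the chip from position 88 forward through each operation:
  after op 1 (cut 3): 88 → 85
  after op 2 (in-shuffle): 85 → 77
  after op 3 (out-shuffle): 77 → 62
  after op 4 (out-shuffle): 62 → 32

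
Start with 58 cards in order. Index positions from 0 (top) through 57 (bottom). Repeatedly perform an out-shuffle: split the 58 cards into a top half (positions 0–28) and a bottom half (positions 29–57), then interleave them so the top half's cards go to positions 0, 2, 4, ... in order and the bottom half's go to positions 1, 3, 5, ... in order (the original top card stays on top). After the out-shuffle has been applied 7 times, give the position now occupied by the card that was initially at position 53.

Track the card's position through each out-shuffle:
53 → 49 → 41 → 25 → 50 → 43 → 29 → 1

1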